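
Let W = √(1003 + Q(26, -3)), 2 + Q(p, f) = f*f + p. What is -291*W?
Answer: -582*√259 ≈ -9366.4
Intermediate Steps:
Q(p, f) = -2 + p + f² (Q(p, f) = -2 + (f*f + p) = -2 + (f² + p) = -2 + (p + f²) = -2 + p + f²)
W = 2*√259 (W = √(1003 + (-2 + 26 + (-3)²)) = √(1003 + (-2 + 26 + 9)) = √(1003 + 33) = √1036 = 2*√259 ≈ 32.187)
-291*W = -582*√259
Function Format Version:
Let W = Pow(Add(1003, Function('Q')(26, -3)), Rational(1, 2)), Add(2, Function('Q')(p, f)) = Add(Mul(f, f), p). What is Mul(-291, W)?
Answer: Mul(-582, Pow(259, Rational(1, 2))) ≈ -9366.4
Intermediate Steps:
Function('Q')(p, f) = Add(-2, p, Pow(f, 2)) (Function('Q')(p, f) = Add(-2, Add(Mul(f, f), p)) = Add(-2, Add(Pow(f, 2), p)) = Add(-2, Add(p, Pow(f, 2))) = Add(-2, p, Pow(f, 2)))
W = Mul(2, Pow(259, Rational(1, 2))) (W = Pow(Add(1003, Add(-2, 26, Pow(-3, 2))), Rational(1, 2)) = Pow(Add(1003, Add(-2, 26, 9)), Rational(1, 2)) = Pow(Add(1003, 33), Rational(1, 2)) = Pow(1036, Rational(1, 2)) = Mul(2, Pow(259, Rational(1, 2))) ≈ 32.187)
Mul(-291, W) = Mul(-291, Mul(2, Pow(259, Rational(1, 2)))) = Mul(-582, Pow(259, Rational(1, 2)))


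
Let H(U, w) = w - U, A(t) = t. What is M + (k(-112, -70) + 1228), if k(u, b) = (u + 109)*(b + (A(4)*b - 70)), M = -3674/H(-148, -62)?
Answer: 105147/43 ≈ 2445.3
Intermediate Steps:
M = -1837/43 (M = -3674/(-62 - 1*(-148)) = -3674/(-62 + 148) = -3674/86 = -3674*1/86 = -1837/43 ≈ -42.721)
k(u, b) = (-70 + 5*b)*(109 + u) (k(u, b) = (u + 109)*(b + (4*b - 70)) = (109 + u)*(b + (-70 + 4*b)) = (109 + u)*(-70 + 5*b) = (-70 + 5*b)*(109 + u))
M + (k(-112, -70) + 1228) = -1837/43 + ((-7630 - 70*(-112) + 545*(-70) + 5*(-70)*(-112)) + 1228) = -1837/43 + ((-7630 + 7840 - 38150 + 39200) + 1228) = -1837/43 + (1260 + 1228) = -1837/43 + 2488 = 105147/43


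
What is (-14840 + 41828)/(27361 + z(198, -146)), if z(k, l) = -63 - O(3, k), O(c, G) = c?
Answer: 26988/27295 ≈ 0.98875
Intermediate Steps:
z(k, l) = -66 (z(k, l) = -63 - 1*3 = -63 - 3 = -66)
(-14840 + 41828)/(27361 + z(198, -146)) = (-14840 + 41828)/(27361 - 66) = 26988/27295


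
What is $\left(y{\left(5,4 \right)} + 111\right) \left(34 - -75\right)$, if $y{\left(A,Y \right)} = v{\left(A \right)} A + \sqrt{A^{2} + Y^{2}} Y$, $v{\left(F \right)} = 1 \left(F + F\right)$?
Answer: $17549 + 436 \sqrt{41} \approx 20341.0$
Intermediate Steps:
$v{\left(F \right)} = 2 F$ ($v{\left(F \right)} = 1 \cdot 2 F = 2 F$)
$y{\left(A,Y \right)} = 2 A^{2} + Y \sqrt{A^{2} + Y^{2}}$ ($y{\left(A,Y \right)} = 2 A A + \sqrt{A^{2} + Y^{2}} Y = 2 A^{2} + Y \sqrt{A^{2} + Y^{2}}$)
$\left(y{\left(5,4 \right)} + 111\right) \left(34 - -75\right) = \left(\left(2 \cdot 5^{2} + 4 \sqrt{5^{2} + 4^{2}}\right) + 111\right) \left(34 - -75\right) = \left(\left(2 \cdot 25 + 4 \sqrt{25 + 16}\right) + 111\right) \left(34 + 75\right) = \left(\left(50 + 4 \sqrt{41}\right) + 111\right) 109 = \left(161 + 4 \sqrt{41}\right) 109 = 17549 + 436 \sqrt{41}$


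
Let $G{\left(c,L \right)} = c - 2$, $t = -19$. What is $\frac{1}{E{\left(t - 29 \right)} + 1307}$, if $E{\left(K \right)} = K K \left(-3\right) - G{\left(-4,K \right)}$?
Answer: $- \frac{1}{5599} \approx -0.0001786$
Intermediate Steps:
$G{\left(c,L \right)} = -2 + c$
$E{\left(K \right)} = 6 - 3 K^{2}$ ($E{\left(K \right)} = K K \left(-3\right) - \left(-2 - 4\right) = K^{2} \left(-3\right) - -6 = - 3 K^{2} + 6 = 6 - 3 K^{2}$)
$\frac{1}{E{\left(t - 29 \right)} + 1307} = \frac{1}{\left(6 - 3 \left(-19 - 29\right)^{2}\right) + 1307} = \frac{1}{\left(6 - 3 \left(-48\right)^{2}\right) + 1307} = \frac{1}{\left(6 - 6912\right) + 1307} = \frac{1}{-6906 + 1307} = \frac{1}{-5599} = - \frac{1}{5599}$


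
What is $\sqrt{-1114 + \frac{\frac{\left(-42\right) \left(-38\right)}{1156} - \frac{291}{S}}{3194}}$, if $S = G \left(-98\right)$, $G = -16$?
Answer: $\frac{i \sqrt{2574949843638103}}{1520344} \approx 33.377 i$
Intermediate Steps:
$S = 1568$ ($S = \left(-16\right) \left(-98\right) = 1568$)
$\sqrt{-1114 + \frac{\frac{\left(-42\right) \left(-38\right)}{1156} - \frac{291}{S}}{3194}} = \sqrt{-1114 + \frac{\frac{\left(-42\right) \left(-38\right)}{1156} - \frac{291}{1568}}{3194}} = \sqrt{-1114 + \left(1596 \cdot \frac{1}{1156} - \frac{291}{1568}\right) \frac{1}{3194}} = \sqrt{-1114 + \left(\frac{399}{289} - \frac{291}{1568}\right) \frac{1}{3194}} = \sqrt{-1114 + \frac{541533}{453152} \cdot \frac{1}{3194}} = \sqrt{-1114 + \frac{541533}{1447367488}} = \sqrt{- \frac{1612366840099}{1447367488}} = \frac{i \sqrt{2574949843638103}}{1520344}$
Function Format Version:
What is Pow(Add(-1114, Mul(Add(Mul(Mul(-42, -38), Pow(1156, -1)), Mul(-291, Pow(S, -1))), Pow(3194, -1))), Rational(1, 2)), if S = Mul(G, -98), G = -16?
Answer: Mul(Rational(1, 1520344), I, Pow(2574949843638103, Rational(1, 2))) ≈ Mul(33.377, I)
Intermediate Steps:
S = 1568 (S = Mul(-16, -98) = 1568)
Pow(Add(-1114, Mul(Add(Mul(Mul(-42, -38), Pow(1156, -1)), Mul(-291, Pow(S, -1))), Pow(3194, -1))), Rational(1, 2)) = Pow(Add(-1114, Mul(Add(Mul(Mul(-42, -38), Pow(1156, -1)), Mul(-291, Pow(1568, -1))), Pow(3194, -1))), Rational(1, 2)) = Pow(Add(-1114, Mul(Add(Mul(1596, Rational(1, 1156)), Mul(-291, Rational(1, 1568))), Rational(1, 3194))), Rational(1, 2)) = Pow(Add(-1114, Mul(Add(Rational(399, 289), Rational(-291, 1568)), Rational(1, 3194))), Rational(1, 2)) = Pow(Add(-1114, Mul(Rational(541533, 453152), Rational(1, 3194))), Rational(1, 2)) = Pow(Add(-1114, Rational(541533, 1447367488)), Rational(1, 2)) = Pow(Rational(-1612366840099, 1447367488), Rational(1, 2)) = Mul(Rational(1, 1520344), I, Pow(2574949843638103, Rational(1, 2)))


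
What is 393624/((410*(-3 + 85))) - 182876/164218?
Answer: 7311481864/690126145 ≈ 10.594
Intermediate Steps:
393624/((410*(-3 + 85))) - 182876/164218 = 393624/((410*82)) - 182876*1/164218 = 393624/33620 - 91438/82109 = 393624*(1/33620) - 91438/82109 = 98406/8405 - 91438/82109 = 7311481864/690126145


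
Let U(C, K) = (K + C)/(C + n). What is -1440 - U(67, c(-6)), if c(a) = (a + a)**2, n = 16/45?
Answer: -4374135/3031 ≈ -1443.1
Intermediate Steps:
n = 16/45 (n = 16*(1/45) = 16/45 ≈ 0.35556)
c(a) = 4*a**2 (c(a) = (2*a)**2 = 4*a**2)
U(C, K) = (C + K)/(16/45 + C) (U(C, K) = (K + C)/(C + 16/45) = (C + K)/(16/45 + C))
-1440 - U(67, c(-6)) = -1440 - 45*(67 + 4*(-6)**2)/(16 + 45*67) = -1440 - 45*(67 + 4*36)/(16 + 3015) = -1440 - 45*(67 + 144)/3031 = -1440 - 45*211/3031 = -1440 - 1*9495/3031 = -1440 - 9495/3031 = -4374135/3031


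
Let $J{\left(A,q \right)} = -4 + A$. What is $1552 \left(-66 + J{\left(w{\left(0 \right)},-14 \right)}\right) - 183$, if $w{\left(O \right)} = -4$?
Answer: $-115031$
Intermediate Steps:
$1552 \left(-66 + J{\left(w{\left(0 \right)},-14 \right)}\right) - 183 = 1552 \left(-66 - 8\right) - 183 = 1552 \left(-74\right) - 183 = -114848 - 183 = -115031$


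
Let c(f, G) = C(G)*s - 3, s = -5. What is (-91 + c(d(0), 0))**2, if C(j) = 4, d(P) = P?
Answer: 12996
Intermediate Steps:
c(f, G) = -23 (c(f, G) = 4*(-5) - 3 = -20 - 3 = -23)
(-91 + c(d(0), 0))**2 = (-91 - 23)**2 = (-114)**2 = 12996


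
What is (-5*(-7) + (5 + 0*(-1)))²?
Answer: 1600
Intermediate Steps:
(-5*(-7) + (5 + 0*(-1)))² = (35 + (5 + 0))² = (35 + 5)² = 40² = 1600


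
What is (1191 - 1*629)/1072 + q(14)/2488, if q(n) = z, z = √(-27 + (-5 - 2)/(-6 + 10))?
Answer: 281/536 + I*√115/4976 ≈ 0.52425 + 0.0021551*I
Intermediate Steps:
z = I*√115/2 (z = √(-27 - 7/4) = √(-115/4) = I*√115/2 ≈ 5.3619*I)
q(n) = I*√115/2
(1191 - 1*629)/1072 + q(14)/2488 = (1191 - 1*629)/1072 + (I*√115/2)/2488 = (1191 - 629)*(1/1072) + (I*√115/2)*(1/2488) = 562*(1/1072) + I*√115/4976 = 281/536 + I*√115/4976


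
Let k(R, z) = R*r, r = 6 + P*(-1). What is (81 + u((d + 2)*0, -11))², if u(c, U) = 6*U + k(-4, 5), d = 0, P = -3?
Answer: 441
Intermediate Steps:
r = 9 (r = 6 - 3*(-1) = 6 + 3 = 9)
k(R, z) = 9*R (k(R, z) = R*9 = 9*R)
u(c, U) = -36 + 6*U (u(c, U) = 6*U + 9*(-4) = 6*U - 36 = -36 + 6*U)
(81 + u((d + 2)*0, -11))² = (81 + (-36 + 6*(-11)))² = (81 + (-36 - 66))² = (81 - 102)² = (-21)² = 441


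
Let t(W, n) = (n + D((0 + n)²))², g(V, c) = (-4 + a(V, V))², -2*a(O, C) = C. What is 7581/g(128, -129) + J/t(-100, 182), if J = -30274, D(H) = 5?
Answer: 432917/559504 ≈ 0.77375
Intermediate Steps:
a(O, C) = -C/2
g(V, c) = (-4 - V/2)²
t(W, n) = (5 + n)² (t(W, n) = (n + 5)² = (5 + n)²)
7581/g(128, -129) + J/t(-100, 182) = 7581/(((8 + 128)²/4)) - 30274/(5 + 182)² = 7581/(((¼)*136²)) - 30274/(187²) = 7581/(((¼)*18496)) - 30274/34969 = 7581/4624 - 30274*1/34969 = 7581*(1/4624) - 30274/34969 = 7581/4624 - 30274/34969 = 432917/559504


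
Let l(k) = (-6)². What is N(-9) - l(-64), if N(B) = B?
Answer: -45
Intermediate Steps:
l(k) = 36
N(-9) - l(-64) = -9 - 1*36 = -9 - 36 = -45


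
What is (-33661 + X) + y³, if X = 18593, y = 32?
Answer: 17700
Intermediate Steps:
(-33661 + X) + y³ = (-33661 + 18593) + 32³ = -15068 + 32768 = 17700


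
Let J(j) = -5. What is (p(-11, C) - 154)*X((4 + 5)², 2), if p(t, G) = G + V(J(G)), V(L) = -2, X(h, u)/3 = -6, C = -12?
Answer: 3024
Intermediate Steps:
X(h, u) = -18 (X(h, u) = 3*(-6) = -18)
p(t, G) = -2 + G (p(t, G) = G - 2 = -2 + G)
(p(-11, C) - 154)*X((4 + 5)², 2) = ((-2 - 12) - 154)*(-18) = (-14 - 154)*(-18) = -168*(-18) = 3024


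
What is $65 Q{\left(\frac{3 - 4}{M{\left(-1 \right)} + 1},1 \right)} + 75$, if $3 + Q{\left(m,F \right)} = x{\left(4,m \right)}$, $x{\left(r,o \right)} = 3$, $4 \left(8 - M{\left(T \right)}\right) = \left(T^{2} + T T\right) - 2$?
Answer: $75$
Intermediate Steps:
$M{\left(T \right)} = \frac{17}{2} - \frac{T^{2}}{2}$ ($M{\left(T \right)} = 8 - \frac{\left(T^{2} + T T\right) - 2}{4} = 8 - \frac{\left(T^{2} + T^{2}\right) - 2}{4} = 8 - \frac{2 T^{2} - 2}{4} = 8 - \frac{-2 + 2 T^{2}}{4} = 8 - \left(- \frac{1}{2} + \frac{T^{2}}{2}\right) = \frac{17}{2} - \frac{T^{2}}{2}$)
$Q{\left(m,F \right)} = 0$ ($Q{\left(m,F \right)} = -3 + 3 = 0$)
$65 Q{\left(\frac{3 - 4}{M{\left(-1 \right)} + 1},1 \right)} + 75 = 65 \cdot 0 + 75 = 0 + 75 = 75$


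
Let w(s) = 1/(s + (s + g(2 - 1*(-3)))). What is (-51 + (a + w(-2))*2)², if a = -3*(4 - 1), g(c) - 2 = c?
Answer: 42025/9 ≈ 4669.4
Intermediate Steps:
g(c) = 2 + c
w(s) = 1/(7 + 2*s) (w(s) = 1/(s + (s + (2 + (2 - 1*(-3))))) = 1/(s + (s + (2 + (2 + 3)))) = 1/(s + (s + (2 + 5))) = 1/(s + (s + 7)) = 1/(s + (7 + s)) = 1/(7 + 2*s))
a = -9 (a = -3*3 = -9)
(-51 + (a + w(-2))*2)² = (-51 + (-9 + 1/(7 + 2*(-2)))*2)² = (-51 + (-9 + 1/(7 - 4))*2)² = (-51 + (-9 + 1/3)*2)² = (-51 + (-9 + ⅓)*2)² = (-51 - 26/3*2)² = (-51 - 52/3)² = (-205/3)² = 42025/9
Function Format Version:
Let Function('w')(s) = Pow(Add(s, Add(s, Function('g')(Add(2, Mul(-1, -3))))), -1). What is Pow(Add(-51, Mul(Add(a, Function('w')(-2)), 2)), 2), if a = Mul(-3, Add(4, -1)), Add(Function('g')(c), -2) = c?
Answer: Rational(42025, 9) ≈ 4669.4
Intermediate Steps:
Function('g')(c) = Add(2, c)
Function('w')(s) = Pow(Add(7, Mul(2, s)), -1) (Function('w')(s) = Pow(Add(s, Add(s, Add(2, Add(2, Mul(-1, -3))))), -1) = Pow(Add(s, Add(s, Add(2, Add(2, 3)))), -1) = Pow(Add(s, Add(s, Add(2, 5))), -1) = Pow(Add(s, Add(s, 7)), -1) = Pow(Add(s, Add(7, s)), -1) = Pow(Add(7, Mul(2, s)), -1))
a = -9 (a = Mul(-3, 3) = -9)
Pow(Add(-51, Mul(Add(a, Function('w')(-2)), 2)), 2) = Pow(Add(-51, Mul(Add(-9, Pow(Add(7, Mul(2, -2)), -1)), 2)), 2) = Pow(Add(-51, Mul(Add(-9, Pow(Add(7, -4), -1)), 2)), 2) = Pow(Add(-51, Mul(Add(-9, Pow(3, -1)), 2)), 2) = Pow(Add(-51, Mul(Add(-9, Rational(1, 3)), 2)), 2) = Pow(Add(-51, Mul(Rational(-26, 3), 2)), 2) = Pow(Add(-51, Rational(-52, 3)), 2) = Pow(Rational(-205, 3), 2) = Rational(42025, 9)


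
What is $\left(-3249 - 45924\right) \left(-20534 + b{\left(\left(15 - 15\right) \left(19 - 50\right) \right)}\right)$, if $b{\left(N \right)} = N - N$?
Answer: $1009718382$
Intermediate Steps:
$b{\left(N \right)} = 0$
$\left(-3249 - 45924\right) \left(-20534 + b{\left(\left(15 - 15\right) \left(19 - 50\right) \right)}\right) = \left(-3249 - 45924\right) \left(-20534 + 0\right) = \left(-49173\right) \left(-20534\right) = 1009718382$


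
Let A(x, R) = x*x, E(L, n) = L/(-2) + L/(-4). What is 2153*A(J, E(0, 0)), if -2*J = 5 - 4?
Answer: 2153/4 ≈ 538.25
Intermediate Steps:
E(L, n) = -3*L/4 (E(L, n) = L*(-1/2) + L*(-1/4) = -L/2 - L/4 = -3*L/4)
J = -1/2 (J = -(5 - 4)/2 = -1/2*1 = -1/2 ≈ -0.50000)
A(x, R) = x**2
2153*A(J, E(0, 0)) = 2153*(-1/2)**2 = 2153*(1/4) = 2153/4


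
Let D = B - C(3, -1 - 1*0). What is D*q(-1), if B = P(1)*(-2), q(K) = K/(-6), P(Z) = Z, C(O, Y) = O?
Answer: -5/6 ≈ -0.83333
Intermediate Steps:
q(K) = -K/6 (q(K) = K*(-1/6) = -K/6)
B = -2 (B = 1*(-2) = -2)
D = -5 (D = -2 - 1*3 = -2 - 3 = -5)
D*q(-1) = -(-5)*(-1)/6 = -5*1/6 = -5/6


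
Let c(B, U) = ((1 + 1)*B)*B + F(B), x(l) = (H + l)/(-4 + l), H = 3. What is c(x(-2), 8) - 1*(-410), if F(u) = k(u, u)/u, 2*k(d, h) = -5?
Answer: 7651/18 ≈ 425.06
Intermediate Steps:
k(d, h) = -5/2 (k(d, h) = (½)*(-5) = -5/2)
x(l) = (3 + l)/(-4 + l)
F(u) = -5/(2*u)
c(B, U) = 2*B² - 5/(2*B) (c(B, U) = ((1 + 1)*B)*B - 5/(2*B) = (2*B)*B - 5/(2*B) = 2*B² - 5/(2*B))
c(x(-2), 8) - 1*(-410) = (-5 + 4*((3 - 2)/(-4 - 2))³)/(2*(((3 - 2)/(-4 - 2)))) - 1*(-410) = (-5 + 4*(1/(-6))³)/(2*((1/(-6)))) + 410 = (-5 + 4*(-⅙*1)³)/(2*((-⅙*1))) + 410 = (-5 + 4*(-⅙)³)/(2*(-⅙)) + 410 = (½)*(-6)*(-5 + 4*(-1/216)) + 410 = (½)*(-6)*(-5 - 1/54) + 410 = (½)*(-6)*(-271/54) + 410 = 271/18 + 410 = 7651/18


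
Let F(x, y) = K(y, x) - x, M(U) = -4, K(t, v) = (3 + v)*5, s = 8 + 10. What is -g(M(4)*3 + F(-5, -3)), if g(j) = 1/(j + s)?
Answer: -1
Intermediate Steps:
s = 18
K(t, v) = 15 + 5*v
F(x, y) = 15 + 4*x (F(x, y) = (15 + 5*x) - x = 15 + 4*x)
g(j) = 1/(18 + j) (g(j) = 1/(j + 18) = 1/(18 + j))
-g(M(4)*3 + F(-5, -3)) = -1/(18 + (-4*3 + (15 + 4*(-5)))) = -1/(18 + (-12 + (15 - 20))) = -1/(18 + (-12 - 5)) = -1/(18 - 17) = -1/1 = -1*1 = -1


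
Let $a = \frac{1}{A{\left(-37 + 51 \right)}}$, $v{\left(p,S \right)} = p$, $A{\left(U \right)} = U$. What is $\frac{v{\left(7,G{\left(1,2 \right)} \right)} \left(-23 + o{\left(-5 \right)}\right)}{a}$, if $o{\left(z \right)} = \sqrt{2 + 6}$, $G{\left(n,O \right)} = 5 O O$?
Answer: $-2254 + 196 \sqrt{2} \approx -1976.8$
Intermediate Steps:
$G{\left(n,O \right)} = 5 O^{2}$
$o{\left(z \right)} = 2 \sqrt{2}$ ($o{\left(z \right)} = \sqrt{8} = 2 \sqrt{2}$)
$a = \frac{1}{14}$ ($a = \frac{1}{-37 + 51} = \frac{1}{14} \approx 0.071429$)
$\frac{v{\left(7,G{\left(1,2 \right)} \right)} \left(-23 + o{\left(-5 \right)}\right)}{a} = 7 \left(-23 + 2 \sqrt{2}\right) \frac{1}{\frac{1}{14}} = \left(-161 + 14 \sqrt{2}\right) 14 = -2254 + 196 \sqrt{2}$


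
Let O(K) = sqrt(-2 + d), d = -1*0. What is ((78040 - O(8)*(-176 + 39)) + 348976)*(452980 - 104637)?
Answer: 148748034488 + 47722991*I*sqrt(2) ≈ 1.4875e+11 + 6.7491e+7*I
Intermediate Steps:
d = 0
O(K) = I*sqrt(2) (O(K) = sqrt(-2 + 0) = sqrt(-2) = I*sqrt(2))
((78040 - O(8)*(-176 + 39)) + 348976)*(452980 - 104637) = ((78040 - I*sqrt(2)*(-176 + 39)) + 348976)*(452980 - 104637) = ((78040 - I*sqrt(2)*(-137)) + 348976)*348343 = ((78040 - (-137)*I*sqrt(2)) + 348976)*348343 = ((78040 + 137*I*sqrt(2)) + 348976)*348343 = (427016 + 137*I*sqrt(2))*348343 = 148748034488 + 47722991*I*sqrt(2)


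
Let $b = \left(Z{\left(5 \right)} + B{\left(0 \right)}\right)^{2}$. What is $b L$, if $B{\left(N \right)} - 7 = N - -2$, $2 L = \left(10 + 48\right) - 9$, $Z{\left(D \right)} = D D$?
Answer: $28322$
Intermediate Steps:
$Z{\left(D \right)} = D^{2}$
$L = \frac{49}{2}$ ($L = \frac{\left(10 + 48\right) - 9}{2} = \frac{58 - 9}{2} = \frac{1}{2} \cdot 49 = \frac{49}{2} \approx 24.5$)
$B{\left(N \right)} = 9 + N$ ($B{\left(N \right)} = 7 + \left(N - -2\right) = 7 + \left(N + 2\right) = 7 + \left(2 + N\right) = 9 + N$)
$b = 1156$ ($b = \left(5^{2} + \left(9 + 0\right)\right)^{2} = \left(25 + 9\right)^{2} = 34^{2} = 1156$)
$b L = 1156 \cdot \frac{49}{2} = 28322$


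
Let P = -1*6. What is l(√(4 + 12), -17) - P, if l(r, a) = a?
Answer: -11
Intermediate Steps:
P = -6
l(√(4 + 12), -17) - P = -17 - 1*(-6) = -17 + 6 = -11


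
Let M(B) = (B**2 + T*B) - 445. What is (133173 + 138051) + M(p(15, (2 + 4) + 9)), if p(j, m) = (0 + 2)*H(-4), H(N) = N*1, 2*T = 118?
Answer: 270371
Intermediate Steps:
T = 59 (T = (1/2)*118 = 59)
H(N) = N
p(j, m) = -8 (p(j, m) = (0 + 2)*(-4) = 2*(-4) = -8)
M(B) = -445 + B**2 + 59*B (M(B) = (B**2 + 59*B) - 445 = -445 + B**2 + 59*B)
(133173 + 138051) + M(p(15, (2 + 4) + 9)) = (133173 + 138051) + (-445 + (-8)**2 + 59*(-8)) = 271224 + (-445 + 64 - 472) = 271224 - 853 = 270371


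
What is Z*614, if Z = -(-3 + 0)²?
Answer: -5526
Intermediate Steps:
Z = -9 (Z = -1*(-3)² = -1*9 = -9)
Z*614 = -9*614 = -5526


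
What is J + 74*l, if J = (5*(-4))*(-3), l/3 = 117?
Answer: 26034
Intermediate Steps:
l = 351 (l = 3*117 = 351)
J = 60 (J = -20*(-3) = 60)
J + 74*l = 60 + 74*351 = 60 + 25974 = 26034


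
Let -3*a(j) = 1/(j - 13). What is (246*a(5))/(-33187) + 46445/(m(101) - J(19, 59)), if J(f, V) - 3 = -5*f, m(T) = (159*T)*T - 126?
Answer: 1219796387/43061459980 ≈ 0.028327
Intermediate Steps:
m(T) = -126 + 159*T² (m(T) = 159*T² - 126 = -126 + 159*T²)
a(j) = -1/(3*(-13 + j)) (a(j) = -1/(3*(j - 13)) = -1/(3*(-13 + j)))
J(f, V) = 3 - 5*f
(246*a(5))/(-33187) + 46445/(m(101) - J(19, 59)) = (246*(-1/(-39 + 3*5)))/(-33187) + 46445/((-126 + 159*101²) - (3 - 5*19)) = (246*(-1/(-39 + 15)))*(-1/33187) + 46445/((-126 + 159*10201) - (3 - 95)) = (246*(-1/(-24)))*(-1/33187) + 46445/((-126 + 1621959) - 1*(-92)) = (246*(-1*(-1/24)))*(-1/33187) + 46445/(1621833 + 92) = (246*(1/24))*(-1/33187) + 46445/1621925 = (41/4)*(-1/33187) + 46445*(1/1621925) = -41/132748 + 9289/324385 = 1219796387/43061459980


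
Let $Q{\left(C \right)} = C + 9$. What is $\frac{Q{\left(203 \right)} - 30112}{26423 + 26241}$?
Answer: $- \frac{7475}{13166} \approx -0.56775$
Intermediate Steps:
$Q{\left(C \right)} = 9 + C$
$\frac{Q{\left(203 \right)} - 30112}{26423 + 26241} = \frac{\left(9 + 203\right) - 30112}{26423 + 26241} = \frac{212 - 30112}{52664} = \left(-29900\right) \frac{1}{52664} = - \frac{7475}{13166}$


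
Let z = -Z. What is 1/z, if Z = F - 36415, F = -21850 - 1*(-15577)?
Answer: 1/42688 ≈ 2.3426e-5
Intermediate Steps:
F = -6273 (F = -21850 + 15577 = -6273)
Z = -42688 (Z = -6273 - 36415 = -42688)
z = 42688 (z = -1*(-42688) = 42688)
1/z = 1/42688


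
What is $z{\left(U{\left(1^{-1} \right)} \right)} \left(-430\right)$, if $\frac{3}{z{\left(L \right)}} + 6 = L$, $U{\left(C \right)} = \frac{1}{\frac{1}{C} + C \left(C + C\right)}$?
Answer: $\frac{3870}{17} \approx 227.65$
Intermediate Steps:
$U{\left(C \right)} = \frac{1}{\frac{1}{C} + 2 C^{2}}$ ($U{\left(C \right)} = \frac{1}{\frac{1}{C} + C 2 C} = \frac{1}{\frac{1}{C} + 2 C^{2}}$)
$z{\left(L \right)} = \frac{3}{-6 + L}$
$z{\left(U{\left(1^{-1} \right)} \right)} \left(-430\right) = \frac{3}{-6 + \frac{1}{1 \left(1 + 2 \left(1^{-1}\right)^{3}\right)}} \left(-430\right) = \frac{3}{-6 + 1 \frac{1}{1 + 2 \cdot 1^{3}}} \left(-430\right) = \frac{3}{-6 + 1 \frac{1}{1 + 2 \cdot 1}} \left(-430\right) = \frac{3}{-6 + 1 \frac{1}{1 + 2}} \left(-430\right) = \frac{3}{-6 + 1 \cdot \frac{1}{3}} \left(-430\right) = \frac{3}{-6 + \frac{1}{3}} \left(-430\right) = \frac{3}{- \frac{17}{3}} \left(-430\right) = 3 \left(- \frac{3}{17}\right) \left(-430\right) = \left(- \frac{9}{17}\right) \left(-430\right) = \frac{3870}{17}$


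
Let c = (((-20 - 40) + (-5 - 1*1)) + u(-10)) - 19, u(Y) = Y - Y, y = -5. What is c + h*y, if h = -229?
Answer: 1060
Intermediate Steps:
u(Y) = 0
c = -85 (c = (((-20 - 40) + (-5 - 1*1)) + 0) - 19 = ((-60 + (-5 - 1)) + 0) - 19 = ((-60 - 6) + 0) - 19 = (-66 + 0) - 19 = -66 - 19 = -85)
c + h*y = -85 - 229*(-5) = -85 + 1145 = 1060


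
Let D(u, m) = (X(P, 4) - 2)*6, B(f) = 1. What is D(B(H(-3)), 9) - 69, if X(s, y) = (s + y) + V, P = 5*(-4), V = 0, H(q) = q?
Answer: -177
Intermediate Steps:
P = -20
X(s, y) = s + y (X(s, y) = (s + y) + 0 = s + y)
D(u, m) = -108 (D(u, m) = ((-20 + 4) - 2)*6 = (-16 - 2)*6 = -18*6 = -108)
D(B(H(-3)), 9) - 69 = -108 - 69 = -177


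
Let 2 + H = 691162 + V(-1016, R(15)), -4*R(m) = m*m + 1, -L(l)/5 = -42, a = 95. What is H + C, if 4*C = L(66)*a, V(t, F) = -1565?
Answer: 1389165/2 ≈ 6.9458e+5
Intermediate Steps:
L(l) = 210 (L(l) = -5*(-42) = 210)
R(m) = -¼ - m²/4 (R(m) = -(m*m + 1)/4 = -(m² + 1)/4 = -(1 + m²)/4 = -¼ - m²/4)
C = 9975/2 (C = (210*95)/4 = (¼)*19950 = 9975/2 ≈ 4987.5)
H = 689595 (H = -2 + (691162 - 1565) = -2 + 689597 = 689595)
H + C = 689595 + 9975/2 = 1389165/2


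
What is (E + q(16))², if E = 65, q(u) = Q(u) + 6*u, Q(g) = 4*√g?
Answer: 31329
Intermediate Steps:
q(u) = 4*√u + 6*u
(E + q(16))² = (65 + (4*√16 + 6*16))² = (65 + (4*4 + 96))² = (65 + (16 + 96))² = (65 + 112)² = 177² = 31329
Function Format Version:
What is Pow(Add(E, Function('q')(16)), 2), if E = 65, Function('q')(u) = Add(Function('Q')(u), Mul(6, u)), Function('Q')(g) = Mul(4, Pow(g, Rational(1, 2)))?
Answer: 31329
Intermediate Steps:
Function('q')(u) = Add(Mul(4, Pow(u, Rational(1, 2))), Mul(6, u))
Pow(Add(E, Function('q')(16)), 2) = Pow(Add(65, Add(Mul(4, Pow(16, Rational(1, 2))), Mul(6, 16))), 2) = Pow(Add(65, Add(Mul(4, 4), 96)), 2) = Pow(Add(65, Add(16, 96)), 2) = Pow(Add(65, 112), 2) = Pow(177, 2) = 31329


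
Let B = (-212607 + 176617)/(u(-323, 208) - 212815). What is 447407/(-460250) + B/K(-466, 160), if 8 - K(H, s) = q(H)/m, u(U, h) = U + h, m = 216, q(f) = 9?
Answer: -1779833160941/1871819720750 ≈ -0.95086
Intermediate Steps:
K(H, s) = 191/24 (K(H, s) = 8 - 9/216 = 8 - 1*1/24 = 8 - 1/24 = 191/24)
B = 3599/21293 (B = (-212607 + 176617)/((-323 + 208) - 212815) = -35990/(-115 - 212815) = -35990/(-212930) = -35990*(-1/212930) = 3599/21293 ≈ 0.16902)
447407/(-460250) + B/K(-466, 160) = 447407/(-460250) + 3599/(21293*(191/24)) = 447407*(-1/460250) + (3599/21293)*(24/191) = -447407/460250 + 86376/4066963 = -1779833160941/1871819720750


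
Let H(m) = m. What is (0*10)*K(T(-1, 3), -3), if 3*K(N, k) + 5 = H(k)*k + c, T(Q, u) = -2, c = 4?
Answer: 0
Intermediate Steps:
K(N, k) = -1/3 + k**2/3 (K(N, k) = -5/3 + (k*k + 4)/3 = -5/3 + (k**2 + 4)/3 = -5/3 + (4 + k**2)/3 = -5/3 + (4/3 + k**2/3) = -1/3 + k**2/3)
(0*10)*K(T(-1, 3), -3) = (0*10)*(-1/3 + (1/3)*(-3)**2) = 0*(-1/3 + (1/3)*9) = 0*(-1/3 + 3) = 0*(8/3) = 0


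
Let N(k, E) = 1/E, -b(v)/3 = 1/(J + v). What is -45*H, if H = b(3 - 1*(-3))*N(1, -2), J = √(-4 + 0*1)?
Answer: -81/8 + 27*I/8 ≈ -10.125 + 3.375*I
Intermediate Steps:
J = 2*I (J = √(-4 + 0) = √(-4) = 2*I ≈ 2.0*I)
b(v) = -3/(v + 2*I) (b(v) = -3/(2*I + v) = -3/(v + 2*I))
H = 3*(6 - 2*I)/80 (H = -3/((3 - 1*(-3)) + 2*I)/(-2) = -3/((3 + 3) + 2*I)*(-½) = -3*(6 - 2*I)/40*(-½) = 3*(6 - 2*I)/80 ≈ 0.225 - 0.075*I)
-45*H = -45*(9/40 - 3*I/40) = -81/8 + 27*I/8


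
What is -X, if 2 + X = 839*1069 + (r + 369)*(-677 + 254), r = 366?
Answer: -585984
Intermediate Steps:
X = 585984 (X = -2 + (839*1069 + (366 + 369)*(-677 + 254)) = -2 + (896891 + 735*(-423)) = -2 + (896891 - 310905) = -2 + 585986 = 585984)
-X = -1*585984 = -585984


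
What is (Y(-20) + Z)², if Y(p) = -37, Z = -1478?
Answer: 2295225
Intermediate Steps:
(Y(-20) + Z)² = (-37 - 1478)² = (-1515)² = 2295225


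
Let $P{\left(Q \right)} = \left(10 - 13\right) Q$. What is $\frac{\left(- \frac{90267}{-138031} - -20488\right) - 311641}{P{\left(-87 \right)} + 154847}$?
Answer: $- \frac{10047012369}{5352428087} \approx -1.8771$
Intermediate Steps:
$P{\left(Q \right)} = - 3 Q$
$\frac{\left(- \frac{90267}{-138031} - -20488\right) - 311641}{P{\left(-87 \right)} + 154847} = \frac{\left(- \frac{90267}{-138031} - -20488\right) - 311641}{\left(-3\right) \left(-87\right) + 154847} = \frac{\left(\left(-90267\right) \left(- \frac{1}{138031}\right) + 20488\right) - 311641}{261 + 154847} = \frac{\left(\frac{90267}{138031} + 20488\right) - 311641}{155108} = \left(\frac{2828069395}{138031} - 311641\right) \frac{1}{155108} = \left(- \frac{40188049476}{138031}\right) \frac{1}{155108} = - \frac{10047012369}{5352428087}$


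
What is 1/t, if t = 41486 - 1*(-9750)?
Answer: 1/51236 ≈ 1.9518e-5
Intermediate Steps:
t = 51236 (t = 41486 + 9750 = 51236)
1/t = 1/51236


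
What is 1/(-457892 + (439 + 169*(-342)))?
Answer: -1/515251 ≈ -1.9408e-6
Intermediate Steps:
1/(-457892 + (439 + 169*(-342))) = 1/(-457892 + (439 - 57798)) = 1/(-457892 - 57359) = 1/(-515251) = -1/515251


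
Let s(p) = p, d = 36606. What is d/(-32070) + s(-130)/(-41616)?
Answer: -126602183/111218760 ≈ -1.1383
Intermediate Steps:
d/(-32070) + s(-130)/(-41616) = 36606/(-32070) - 130/(-41616) = 36606*(-1/32070) - 130*(-1/41616) = -6101/5345 + 65/20808 = -126602183/111218760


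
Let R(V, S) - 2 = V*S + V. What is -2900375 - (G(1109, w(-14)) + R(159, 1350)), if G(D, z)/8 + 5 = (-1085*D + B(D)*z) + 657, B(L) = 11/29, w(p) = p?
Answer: 188667054/29 ≈ 6.5058e+6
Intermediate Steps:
R(V, S) = 2 + V + S*V (R(V, S) = 2 + (V*S + V) = 2 + (S*V + V) = 2 + (V + S*V) = 2 + V + S*V)
B(L) = 11/29 (B(L) = 11*(1/29) = 11/29)
G(D, z) = 5216 - 8680*D + 88*z/29 (G(D, z) = -40 + 8*((-1085*D + 11*z/29) + 657) = -40 + 8*(657 - 1085*D + 11*z/29) = -40 + (5256 - 8680*D + 88*z/29) = 5216 - 8680*D + 88*z/29)
-2900375 - (G(1109, w(-14)) + R(159, 1350)) = -2900375 - ((5216 - 8680*1109 + (88/29)*(-14)) + (2 + 159 + 1350*159)) = -2900375 - ((5216 - 9626120 - 1232/29) + (2 + 159 + 214650)) = -2900375 - (-279007448/29 + 214811) = -2900375 - 1*(-272777929/29) = -2900375 + 272777929/29 = 188667054/29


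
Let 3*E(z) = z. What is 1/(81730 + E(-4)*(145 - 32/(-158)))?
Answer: 237/19324126 ≈ 1.2264e-5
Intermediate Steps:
E(z) = z/3
1/(81730 + E(-4)*(145 - 32/(-158))) = 1/(81730 + ((⅓)*(-4))*(145 - 32/(-158))) = 1/(81730 - 4*(145 - 32*(-1/158))/3) = 1/(81730 - 4*(145 + 16/79)/3) = 1/(81730 - 4/3*11471/79) = 1/(81730 - 45884/237) = 1/(19324126/237) = 237/19324126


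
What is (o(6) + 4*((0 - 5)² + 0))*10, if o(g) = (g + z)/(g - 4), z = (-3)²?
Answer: 1075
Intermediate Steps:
z = 9
o(g) = (9 + g)/(-4 + g) (o(g) = (g + 9)/(g - 4) = (9 + g)/(-4 + g))
(o(6) + 4*((0 - 5)² + 0))*10 = ((9 + 6)/(-4 + 6) + 4*((0 - 5)² + 0))*10 = (15/2 + 4*((-5)² + 0))*10 = ((½)*15 + 4*(25 + 0))*10 = (15/2 + 4*25)*10 = (15/2 + 100)*10 = (215/2)*10 = 1075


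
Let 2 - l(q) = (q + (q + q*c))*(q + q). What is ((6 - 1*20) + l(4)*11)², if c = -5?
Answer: 1132096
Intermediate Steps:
l(q) = 2 + 6*q² (l(q) = 2 - (q + (q + q*(-5)))*(q + q) = 2 - (q + (q - 5*q))*2*q = 2 - (q - 4*q)*2*q = 2 - (-3*q)*2*q = 2 - (-6)*q² = 2 + 6*q²)
((6 - 1*20) + l(4)*11)² = ((6 - 1*20) + (2 + 6*4²)*11)² = ((6 - 20) + (2 + 6*16)*11)² = (-14 + (2 + 96)*11)² = (-14 + 98*11)² = (-14 + 1078)² = 1064² = 1132096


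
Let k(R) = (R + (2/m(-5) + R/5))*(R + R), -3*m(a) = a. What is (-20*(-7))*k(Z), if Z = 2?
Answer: 2016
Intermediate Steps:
m(a) = -a/3
k(R) = 2*R*(6/5 + 6*R/5) (k(R) = (R + (2/((-⅓*(-5))) + R/5))*(R + R) = (R + (2/(5/3) + R*(⅕)))*(2*R) = (R + (2*(⅗) + R/5))*(2*R) = (R + (6/5 + R/5))*(2*R) = (6/5 + 6*R/5)*(2*R) = 2*R*(6/5 + 6*R/5))
(-20*(-7))*k(Z) = (-20*(-7))*((12/5)*2*(1 + 2)) = 140*((12/5)*2*3) = 140*(72/5) = 2016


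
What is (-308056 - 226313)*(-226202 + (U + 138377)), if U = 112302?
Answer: -13079750013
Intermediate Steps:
(-308056 - 226313)*(-226202 + (U + 138377)) = (-308056 - 226313)*(-226202 + (112302 + 138377)) = -534369*(-226202 + 250679) = -534369*24477 = -13079750013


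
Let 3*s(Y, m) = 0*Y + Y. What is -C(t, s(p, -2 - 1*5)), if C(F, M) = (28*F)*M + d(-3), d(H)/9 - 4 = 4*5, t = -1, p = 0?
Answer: -216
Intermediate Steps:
s(Y, m) = Y/3 (s(Y, m) = (0*Y + Y)/3 = (0 + Y)/3 = Y/3)
d(H) = 216 (d(H) = 36 + 9*(4*5) = 36 + 9*20 = 36 + 180 = 216)
C(F, M) = 216 + 28*F*M (C(F, M) = (28*F)*M + 216 = 28*F*M + 216 = 216 + 28*F*M)
-C(t, s(p, -2 - 1*5)) = -(216 + 28*(-1)*((⅓)*0)) = -(216 + 28*(-1)*0) = -(216 + 0) = -1*216 = -216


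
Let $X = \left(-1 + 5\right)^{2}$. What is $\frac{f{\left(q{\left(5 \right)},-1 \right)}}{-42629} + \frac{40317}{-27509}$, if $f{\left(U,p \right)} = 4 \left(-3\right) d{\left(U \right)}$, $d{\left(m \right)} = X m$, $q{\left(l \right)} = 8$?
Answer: $- \frac{1676419569}{1172681161} \approx -1.4296$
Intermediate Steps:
$X = 16$ ($X = 4^{2} = 16$)
$d{\left(m \right)} = 16 m$
$f{\left(U,p \right)} = - 192 U$ ($f{\left(U,p \right)} = 4 \left(-3\right) 16 U = - 12 \cdot 16 U = - 192 U$)
$\frac{f{\left(q{\left(5 \right)},-1 \right)}}{-42629} + \frac{40317}{-27509} = \frac{\left(-192\right) 8}{-42629} + \frac{40317}{-27509} = \left(-1536\right) \left(- \frac{1}{42629}\right) + 40317 \left(- \frac{1}{27509}\right) = \frac{1536}{42629} - \frac{40317}{27509} = - \frac{1676419569}{1172681161}$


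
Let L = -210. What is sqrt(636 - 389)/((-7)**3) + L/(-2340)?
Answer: 7/78 - sqrt(247)/343 ≈ 0.043924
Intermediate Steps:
sqrt(636 - 389)/((-7)**3) + L/(-2340) = sqrt(636 - 389)/((-7)**3) - 210/(-2340) = sqrt(247)/(-343) - 210*(-1/2340) = sqrt(247)*(-1/343) + 7/78 = -sqrt(247)/343 + 7/78 = 7/78 - sqrt(247)/343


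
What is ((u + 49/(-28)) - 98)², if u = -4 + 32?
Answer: 82369/16 ≈ 5148.1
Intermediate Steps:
u = 28
((u + 49/(-28)) - 98)² = ((28 + 49/(-28)) - 98)² = ((28 + 49*(-1/28)) - 98)² = ((28 - 7/4) - 98)² = (105/4 - 98)² = (-287/4)² = 82369/16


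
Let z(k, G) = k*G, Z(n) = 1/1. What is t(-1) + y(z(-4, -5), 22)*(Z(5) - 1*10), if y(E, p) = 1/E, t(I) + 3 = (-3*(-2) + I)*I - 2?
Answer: -209/20 ≈ -10.450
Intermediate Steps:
Z(n) = 1
z(k, G) = G*k
t(I) = -5 + I*(6 + I) (t(I) = -3 + ((-3*(-2) + I)*I - 2) = -3 + ((6 + I)*I - 2) = -3 + (I*(6 + I) - 2) = -3 + (-2 + I*(6 + I)) = -5 + I*(6 + I))
t(-1) + y(z(-4, -5), 22)*(Z(5) - 1*10) = (-5 + (-1)² + 6*(-1)) + (1 - 1*10)/((-5*(-4))) = (-5 + 1 - 6) + (1 - 10)/20 = -10 + (1/20)*(-9) = -10 - 9/20 = -209/20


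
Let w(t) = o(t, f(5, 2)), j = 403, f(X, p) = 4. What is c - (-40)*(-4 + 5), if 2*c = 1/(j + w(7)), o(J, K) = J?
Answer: 32801/820 ≈ 40.001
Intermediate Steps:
w(t) = t
c = 1/820 (c = 1/(2*(403 + 7)) = (1/2)/410 = (1/2)*(1/410) = 1/820 ≈ 0.0012195)
c - (-40)*(-4 + 5) = 1/820 - (-40)*(-4 + 5) = 1/820 - (-40) = 1/820 - 1*(-40) = 1/820 + 40 = 32801/820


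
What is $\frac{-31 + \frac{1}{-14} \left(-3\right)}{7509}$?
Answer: $- \frac{431}{105126} \approx -0.0040998$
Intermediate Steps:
$\frac{-31 + \frac{1}{-14} \left(-3\right)}{7509} = \left(-31 - - \frac{3}{14}\right) \frac{1}{7509} = \left(-31 + \frac{3}{14}\right) \frac{1}{7509} = \left(- \frac{431}{14}\right) \frac{1}{7509} = - \frac{431}{105126}$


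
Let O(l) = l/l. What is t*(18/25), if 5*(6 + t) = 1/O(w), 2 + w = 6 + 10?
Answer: -522/125 ≈ -4.1760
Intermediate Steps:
w = 14 (w = -2 + (6 + 10) = -2 + 16 = 14)
O(l) = 1
t = -29/5 (t = -6 + (⅕)/1 = -6 + (⅕)*1 = -6 + ⅕ = -29/5 ≈ -5.8000)
t*(18/25) = -522/(5*25) = -29/5*18/25 = -522/125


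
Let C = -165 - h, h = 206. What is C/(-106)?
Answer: 7/2 ≈ 3.5000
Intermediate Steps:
C = -371 (C = -165 - 1*206 = -165 - 206 = -371)
C/(-106) = -371/(-106) = -1/106*(-371) = 7/2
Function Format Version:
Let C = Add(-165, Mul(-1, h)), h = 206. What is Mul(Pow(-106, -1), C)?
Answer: Rational(7, 2) ≈ 3.5000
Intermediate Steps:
C = -371 (C = Add(-165, Mul(-1, 206)) = Add(-165, -206) = -371)
Mul(Pow(-106, -1), C) = Mul(Pow(-106, -1), -371) = Mul(Rational(-1, 106), -371) = Rational(7, 2)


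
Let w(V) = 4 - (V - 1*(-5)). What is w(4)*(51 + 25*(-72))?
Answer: 8745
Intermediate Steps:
w(V) = -1 - V (w(V) = 4 - (V + 5) = 4 - (5 + V) = 4 + (-5 - V) = -1 - V)
w(4)*(51 + 25*(-72)) = (-1 - 1*4)*(51 + 25*(-72)) = (-1 - 4)*(51 - 1800) = -5*(-1749) = 8745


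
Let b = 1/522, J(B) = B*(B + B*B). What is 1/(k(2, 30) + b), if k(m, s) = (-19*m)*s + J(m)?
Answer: -522/588815 ≈ -0.00088653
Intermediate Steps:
J(B) = B*(B + B²)
b = 1/522 ≈ 0.0019157
k(m, s) = m²*(1 + m) - 19*m*s (k(m, s) = (-19*m)*s + m²*(1 + m) = -19*m*s + m²*(1 + m) = m²*(1 + m) - 19*m*s)
1/(k(2, 30) + b) = 1/(2*(-19*30 + 2*(1 + 2)) + 1/522) = 1/(2*(-570 + 2*3) + 1/522) = 1/(2*(-570 + 6) + 1/522) = 1/(2*(-564) + 1/522) = 1/(-1128 + 1/522) = 1/(-588815/522) = -522/588815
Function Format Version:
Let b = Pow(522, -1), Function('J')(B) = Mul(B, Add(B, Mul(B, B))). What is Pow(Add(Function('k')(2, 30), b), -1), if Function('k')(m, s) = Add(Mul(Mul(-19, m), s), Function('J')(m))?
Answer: Rational(-522, 588815) ≈ -0.00088653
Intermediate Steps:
Function('J')(B) = Mul(B, Add(B, Pow(B, 2)))
b = Rational(1, 522) ≈ 0.0019157
Function('k')(m, s) = Add(Mul(Pow(m, 2), Add(1, m)), Mul(-19, m, s)) (Function('k')(m, s) = Add(Mul(Mul(-19, m), s), Mul(Pow(m, 2), Add(1, m))) = Add(Mul(-19, m, s), Mul(Pow(m, 2), Add(1, m))) = Add(Mul(Pow(m, 2), Add(1, m)), Mul(-19, m, s)))
Pow(Add(Function('k')(2, 30), b), -1) = Pow(Add(Mul(2, Add(Mul(-19, 30), Mul(2, Add(1, 2)))), Rational(1, 522)), -1) = Pow(Add(Mul(2, Add(-570, Mul(2, 3))), Rational(1, 522)), -1) = Pow(Add(Mul(2, Add(-570, 6)), Rational(1, 522)), -1) = Pow(Add(Mul(2, -564), Rational(1, 522)), -1) = Pow(Add(-1128, Rational(1, 522)), -1) = Pow(Rational(-588815, 522), -1) = Rational(-522, 588815)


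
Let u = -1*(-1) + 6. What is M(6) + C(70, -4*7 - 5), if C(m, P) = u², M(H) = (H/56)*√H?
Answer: 49 + 3*√6/28 ≈ 49.262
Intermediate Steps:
u = 7 (u = 1 + 6 = 7)
M(H) = H^(3/2)/56 (M(H) = (H*(1/56))*√H = (H/56)*√H = H^(3/2)/56)
C(m, P) = 49 (C(m, P) = 7² = 49)
M(6) + C(70, -4*7 - 5) = 6^(3/2)/56 + 49 = (6*√6)/56 + 49 = 3*√6/28 + 49 = 49 + 3*√6/28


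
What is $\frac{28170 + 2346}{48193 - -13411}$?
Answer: $\frac{7629}{15401} \approx 0.49536$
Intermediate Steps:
$\frac{28170 + 2346}{48193 - -13411} = \frac{30516}{48193 + 13411} = \frac{30516}{61604} = 30516 \cdot \frac{1}{61604} = \frac{7629}{15401}$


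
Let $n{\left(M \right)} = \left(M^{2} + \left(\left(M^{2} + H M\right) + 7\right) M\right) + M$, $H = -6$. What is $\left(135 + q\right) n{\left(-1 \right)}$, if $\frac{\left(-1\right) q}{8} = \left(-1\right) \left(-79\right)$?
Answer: $6958$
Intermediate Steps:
$n{\left(M \right)} = M + M^{2} + M \left(7 + M^{2} - 6 M\right)$ ($n{\left(M \right)} = \left(M^{2} + \left(\left(M^{2} - 6 M\right) + 7\right) M\right) + M = \left(M^{2} + \left(7 + M^{2} - 6 M\right) M\right) + M = \left(M^{2} + M \left(7 + M^{2} - 6 M\right)\right) + M = M + M^{2} + M \left(7 + M^{2} - 6 M\right)$)
$q = -632$ ($q = - 8 \left(\left(-1\right) \left(-79\right)\right) = \left(-8\right) 79 = -632$)
$\left(135 + q\right) n{\left(-1 \right)} = \left(135 - 632\right) \left(- (8 + \left(-1\right)^{2} - -5)\right) = - 497 \left(- (8 + 1 + 5)\right) = - 497 \left(\left(-1\right) 14\right) = \left(-497\right) \left(-14\right) = 6958$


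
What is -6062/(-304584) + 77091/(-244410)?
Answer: -261893711/886230660 ≈ -0.29551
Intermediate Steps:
-6062/(-304584) + 77091/(-244410) = -6062*(-1/304584) + 77091*(-1/244410) = 433/21756 - 25697/81470 = -261893711/886230660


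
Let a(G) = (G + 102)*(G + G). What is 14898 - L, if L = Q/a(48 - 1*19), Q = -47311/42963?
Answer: 4863197004163/326432874 ≈ 14898.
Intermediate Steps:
a(G) = 2*G*(102 + G) (a(G) = (102 + G)*(2*G) = 2*G*(102 + G))
Q = -47311/42963 (Q = -47311*1/42963 = -47311/42963 ≈ -1.1012)
L = -47311/326432874 (L = -47311*1/(2*(48 - 1*19)*(102 + (48 - 1*19)))/42963 = -47311*1/(2*(48 - 19)*(102 + (48 - 19)))/42963 = -47311*1/(58*(102 + 29))/42963 = -47311/(42963*(2*29*131)) = -47311/42963/7598 = -47311/42963*1/7598 = -47311/326432874 ≈ -0.00014493)
14898 - L = 14898 - 1*(-47311/326432874) = 14898 + 47311/326432874 = 4863197004163/326432874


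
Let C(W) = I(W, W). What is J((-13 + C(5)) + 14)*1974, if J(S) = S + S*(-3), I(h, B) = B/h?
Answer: -7896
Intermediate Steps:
C(W) = 1 (C(W) = W/W = 1)
J(S) = -2*S (J(S) = S - 3*S = -2*S)
J((-13 + C(5)) + 14)*1974 = -2*((-13 + 1) + 14)*1974 = -2*(-12 + 14)*1974 = -2*2*1974 = -4*1974 = -7896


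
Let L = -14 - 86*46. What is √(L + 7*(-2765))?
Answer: 5*I*√933 ≈ 152.73*I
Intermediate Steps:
L = -3970 (L = -14 - 3956 = -3970)
√(L + 7*(-2765)) = √(-3970 + 7*(-2765)) = √(-3970 - 19355) = √(-23325) = 5*I*√933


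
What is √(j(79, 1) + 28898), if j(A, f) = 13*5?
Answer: √28963 ≈ 170.19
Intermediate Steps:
j(A, f) = 65
√(j(79, 1) + 28898) = √(65 + 28898) = √28963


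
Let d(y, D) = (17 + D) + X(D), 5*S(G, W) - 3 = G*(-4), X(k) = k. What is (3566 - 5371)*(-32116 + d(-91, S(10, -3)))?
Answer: 57965409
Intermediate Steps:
S(G, W) = 3/5 - 4*G/5 (S(G, W) = 3/5 + (G*(-4))/5 = 3/5 + (-4*G)/5 = 3/5 - 4*G/5)
d(y, D) = 17 + 2*D (d(y, D) = (17 + D) + D = 17 + 2*D)
(3566 - 5371)*(-32116 + d(-91, S(10, -3))) = (3566 - 5371)*(-32116 + (17 + 2*(3/5 - 4/5*10))) = -1805*(-32116 + (17 + 2*(3/5 - 8))) = -1805*(-32116 + (17 + 2*(-37/5))) = -1805*(-32116 + (17 - 74/5)) = -1805*(-32116 + 11/5) = -1805*(-160569/5) = 57965409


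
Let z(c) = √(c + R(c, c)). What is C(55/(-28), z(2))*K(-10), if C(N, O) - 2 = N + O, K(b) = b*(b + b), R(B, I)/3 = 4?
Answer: 50/7 + 200*√14 ≈ 755.47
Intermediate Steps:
R(B, I) = 12 (R(B, I) = 3*4 = 12)
z(c) = √(12 + c) (z(c) = √(c + 12) = √(12 + c))
K(b) = 2*b² (K(b) = b*(2*b) = 2*b²)
C(N, O) = 2 + N + O (C(N, O) = 2 + (N + O) = 2 + N + O)
C(55/(-28), z(2))*K(-10) = (2 + 55/(-28) + √(12 + 2))*(2*(-10)²) = (2 + 55*(-1/28) + √14)*(2*100) = (2 - 55/28 + √14)*200 = (1/28 + √14)*200 = 50/7 + 200*√14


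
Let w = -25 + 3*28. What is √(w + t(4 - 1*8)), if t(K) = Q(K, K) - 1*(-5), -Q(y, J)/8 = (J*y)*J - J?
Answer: 4*√34 ≈ 23.324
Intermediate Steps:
Q(y, J) = 8*J - 8*y*J² (Q(y, J) = -8*((J*y)*J - J) = -8*(y*J² - J) = -8*(-J + y*J²) = 8*J - 8*y*J²)
t(K) = 5 + 8*K*(1 - K²) (t(K) = 8*K*(1 - K*K) - 1*(-5) = 8*K*(1 - K²) + 5 = 5 + 8*K*(1 - K²))
w = 59 (w = -25 + 84 = 59)
√(w + t(4 - 1*8)) = √(59 + (5 - 8*(4 - 1*8)*(-1 + (4 - 1*8)²))) = √(59 + (5 - 8*(4 - 8)*(-1 + (4 - 8)²))) = √(59 + (5 - 8*(-4)*(-1 + (-4)²))) = √(59 + (5 - 8*(-4)*(-1 + 16))) = √(59 + (5 - 8*(-4)*15)) = √(59 + (5 + 480)) = √(59 + 485) = √544 = 4*√34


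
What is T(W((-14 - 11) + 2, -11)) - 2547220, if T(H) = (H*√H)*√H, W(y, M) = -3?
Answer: -2547211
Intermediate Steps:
T(H) = H² (T(H) = H^(3/2)*√H = H²)
T(W((-14 - 11) + 2, -11)) - 2547220 = (-3)² - 2547220 = 9 - 2547220 = -2547211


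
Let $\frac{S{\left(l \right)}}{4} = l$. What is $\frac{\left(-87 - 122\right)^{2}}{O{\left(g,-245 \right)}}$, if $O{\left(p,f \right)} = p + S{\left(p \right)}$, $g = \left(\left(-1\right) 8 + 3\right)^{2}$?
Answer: $\frac{43681}{125} \approx 349.45$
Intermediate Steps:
$S{\left(l \right)} = 4 l$
$g = 25$ ($g = \left(-8 + 3\right)^{2} = \left(-5\right)^{2} = 25$)
$O{\left(p,f \right)} = 5 p$ ($O{\left(p,f \right)} = p + 4 p = 5 p$)
$\frac{\left(-87 - 122\right)^{2}}{O{\left(g,-245 \right)}} = \frac{\left(-87 - 122\right)^{2}}{5 \cdot 25} = \frac{\left(-209\right)^{2}}{125} = 43681 \cdot \frac{1}{125} = \frac{43681}{125}$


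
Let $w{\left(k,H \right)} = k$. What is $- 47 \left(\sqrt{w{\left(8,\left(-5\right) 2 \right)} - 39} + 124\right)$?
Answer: $-5828 - 47 i \sqrt{31} \approx -5828.0 - 261.69 i$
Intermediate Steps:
$- 47 \left(\sqrt{w{\left(8,\left(-5\right) 2 \right)} - 39} + 124\right) = - 47 \left(\sqrt{8 - 39} + 124\right) = - 47 \left(\sqrt{-31} + 124\right) = - 47 \left(i \sqrt{31} + 124\right) = - 47 \left(124 + i \sqrt{31}\right) = -5828 - 47 i \sqrt{31}$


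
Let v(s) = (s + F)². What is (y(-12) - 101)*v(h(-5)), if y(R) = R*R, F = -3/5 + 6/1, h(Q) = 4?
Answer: 94987/25 ≈ 3799.5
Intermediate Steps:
F = 27/5 (F = -3*⅕ + 6*1 = -⅗ + 6 = 27/5 ≈ 5.4000)
y(R) = R²
v(s) = (27/5 + s)² (v(s) = (s + 27/5)² = (27/5 + s)²)
(y(-12) - 101)*v(h(-5)) = ((-12)² - 101)*((27 + 5*4)²/25) = (144 - 101)*((27 + 20)²/25) = 43*((1/25)*47²) = 43*((1/25)*2209) = 43*(2209/25) = 94987/25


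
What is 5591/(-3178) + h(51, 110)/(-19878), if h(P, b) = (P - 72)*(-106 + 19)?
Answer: -9745342/5264357 ≈ -1.8512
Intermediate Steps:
h(P, b) = 6264 - 87*P (h(P, b) = (-72 + P)*(-87) = 6264 - 87*P)
5591/(-3178) + h(51, 110)/(-19878) = 5591/(-3178) + (6264 - 87*51)/(-19878) = 5591*(-1/3178) + (6264 - 4437)*(-1/19878) = -5591/3178 + 1827*(-1/19878) = -5591/3178 - 609/6626 = -9745342/5264357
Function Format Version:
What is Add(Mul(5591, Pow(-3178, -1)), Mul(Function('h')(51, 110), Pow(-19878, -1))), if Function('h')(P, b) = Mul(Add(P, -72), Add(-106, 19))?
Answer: Rational(-9745342, 5264357) ≈ -1.8512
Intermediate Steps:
Function('h')(P, b) = Add(6264, Mul(-87, P)) (Function('h')(P, b) = Mul(Add(-72, P), -87) = Add(6264, Mul(-87, P)))
Add(Mul(5591, Pow(-3178, -1)), Mul(Function('h')(51, 110), Pow(-19878, -1))) = Add(Mul(5591, Pow(-3178, -1)), Mul(Add(6264, Mul(-87, 51)), Pow(-19878, -1))) = Add(Mul(5591, Rational(-1, 3178)), Mul(Add(6264, -4437), Rational(-1, 19878))) = Add(Rational(-5591, 3178), Mul(1827, Rational(-1, 19878))) = Add(Rational(-5591, 3178), Rational(-609, 6626)) = Rational(-9745342, 5264357)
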